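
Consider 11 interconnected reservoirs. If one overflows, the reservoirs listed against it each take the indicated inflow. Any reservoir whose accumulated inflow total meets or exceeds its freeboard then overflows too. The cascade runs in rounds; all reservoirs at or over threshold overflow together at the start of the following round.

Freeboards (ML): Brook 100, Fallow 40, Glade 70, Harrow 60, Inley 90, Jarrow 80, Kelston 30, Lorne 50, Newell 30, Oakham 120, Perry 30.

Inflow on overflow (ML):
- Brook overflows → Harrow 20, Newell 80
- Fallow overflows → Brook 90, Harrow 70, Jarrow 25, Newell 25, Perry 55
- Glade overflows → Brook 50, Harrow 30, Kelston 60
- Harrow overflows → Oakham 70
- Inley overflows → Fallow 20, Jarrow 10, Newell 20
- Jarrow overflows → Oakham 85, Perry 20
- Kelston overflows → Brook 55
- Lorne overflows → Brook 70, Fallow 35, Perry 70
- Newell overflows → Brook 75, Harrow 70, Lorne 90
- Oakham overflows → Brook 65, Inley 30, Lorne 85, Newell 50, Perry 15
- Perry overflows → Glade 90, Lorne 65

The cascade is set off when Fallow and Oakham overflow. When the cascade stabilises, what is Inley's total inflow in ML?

30

Round 1 — Fallow, Oakham overflow (initial).
  Brook: +90+65 → 155 ≥ 100
  Harrow: +70 → 70 ≥ 60
  Inley: +30 → 30 < 90
  Jarrow: +25 → 25 < 80
  Lorne: +85 → 85 ≥ 50
  Newell: +25+50 → 75 ≥ 30
  Perry: +55+15 → 70 ≥ 30
Round 2 — Brook, Harrow, Lorne, Newell, Perry overflow.
  Glade: +90 → 90 ≥ 70
Round 3 — Glade overflows.
  Kelston: +60 → 60 ≥ 30
Round 4 — Kelston overflows.
No further overflows.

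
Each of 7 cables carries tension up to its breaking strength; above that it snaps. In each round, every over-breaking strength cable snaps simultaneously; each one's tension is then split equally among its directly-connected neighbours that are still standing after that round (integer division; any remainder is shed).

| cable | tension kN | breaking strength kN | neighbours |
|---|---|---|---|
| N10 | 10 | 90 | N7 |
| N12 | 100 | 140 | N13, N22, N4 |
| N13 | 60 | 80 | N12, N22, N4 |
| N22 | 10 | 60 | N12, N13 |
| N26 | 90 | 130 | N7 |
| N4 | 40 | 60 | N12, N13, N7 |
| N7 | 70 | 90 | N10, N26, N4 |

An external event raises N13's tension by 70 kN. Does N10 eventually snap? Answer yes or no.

Round 1 — N13 at 130 > 80. N13 snaps.
  N13 sheds 130 kN to N12, N22, N4: 43 each (1 lost).
    N12: 100+43 = 143 > 140
    N22: 10+43 = 53 ≤ 60
    N4: 40+43 = 83 > 60
Round 2 — N12, N4 snap.
  N12 sheds 143 kN to N22: 143 each.
    N22: 53+143 = 196 > 60
  N4 sheds 83 kN to N7: 83 each.
    N7: 70+83 = 153 > 90
Round 3 — N22, N7 snap.
  N22 sheds 196 kN: no online neighbours, lost.
  N7 sheds 153 kN to N10, N26: 76 each (1 lost).
    N10: 10+76 = 86 ≤ 90
    N26: 90+76 = 166 > 130
Round 4 — N26 snaps.
  N26 sheds 166 kN: no online neighbours, lost.
No further breaks.

no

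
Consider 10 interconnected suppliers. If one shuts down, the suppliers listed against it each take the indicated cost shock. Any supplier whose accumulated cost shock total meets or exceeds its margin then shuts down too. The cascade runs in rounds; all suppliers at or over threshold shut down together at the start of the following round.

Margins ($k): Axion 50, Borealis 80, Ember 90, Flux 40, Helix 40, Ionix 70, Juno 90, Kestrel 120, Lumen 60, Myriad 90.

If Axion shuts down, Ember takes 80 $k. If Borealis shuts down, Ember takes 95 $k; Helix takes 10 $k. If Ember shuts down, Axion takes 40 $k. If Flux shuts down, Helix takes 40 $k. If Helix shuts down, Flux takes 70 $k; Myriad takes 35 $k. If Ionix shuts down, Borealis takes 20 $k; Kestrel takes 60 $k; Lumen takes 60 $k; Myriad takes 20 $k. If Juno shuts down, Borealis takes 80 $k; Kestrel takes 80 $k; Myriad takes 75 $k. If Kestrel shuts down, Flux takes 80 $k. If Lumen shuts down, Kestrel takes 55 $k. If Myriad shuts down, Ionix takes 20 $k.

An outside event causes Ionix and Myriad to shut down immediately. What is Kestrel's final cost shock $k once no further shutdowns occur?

Round 1 — Ionix, Myriad shut down (initial).
  Borealis: +20 → 20 < 80
  Kestrel: +60 → 60 < 120
  Lumen: +60 → 60 ≥ 60
Round 2 — Lumen shuts down.
  Kestrel: +55 → 115 < 120
No further shutdowns.

115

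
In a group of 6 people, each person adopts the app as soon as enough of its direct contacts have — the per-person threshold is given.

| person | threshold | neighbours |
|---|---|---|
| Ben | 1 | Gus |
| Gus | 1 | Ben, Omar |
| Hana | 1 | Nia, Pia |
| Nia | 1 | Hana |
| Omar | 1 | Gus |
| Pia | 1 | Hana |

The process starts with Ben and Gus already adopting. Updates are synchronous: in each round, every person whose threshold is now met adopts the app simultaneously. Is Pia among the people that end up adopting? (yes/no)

no

Round 1 — Ben, Gus adopt the app (initial).
Round 2 — checking thresholds:
  Omar: 1 of 1 neighbours ≥ 1, adopts the app.
Round 3 — no new adoptions; cascade stops.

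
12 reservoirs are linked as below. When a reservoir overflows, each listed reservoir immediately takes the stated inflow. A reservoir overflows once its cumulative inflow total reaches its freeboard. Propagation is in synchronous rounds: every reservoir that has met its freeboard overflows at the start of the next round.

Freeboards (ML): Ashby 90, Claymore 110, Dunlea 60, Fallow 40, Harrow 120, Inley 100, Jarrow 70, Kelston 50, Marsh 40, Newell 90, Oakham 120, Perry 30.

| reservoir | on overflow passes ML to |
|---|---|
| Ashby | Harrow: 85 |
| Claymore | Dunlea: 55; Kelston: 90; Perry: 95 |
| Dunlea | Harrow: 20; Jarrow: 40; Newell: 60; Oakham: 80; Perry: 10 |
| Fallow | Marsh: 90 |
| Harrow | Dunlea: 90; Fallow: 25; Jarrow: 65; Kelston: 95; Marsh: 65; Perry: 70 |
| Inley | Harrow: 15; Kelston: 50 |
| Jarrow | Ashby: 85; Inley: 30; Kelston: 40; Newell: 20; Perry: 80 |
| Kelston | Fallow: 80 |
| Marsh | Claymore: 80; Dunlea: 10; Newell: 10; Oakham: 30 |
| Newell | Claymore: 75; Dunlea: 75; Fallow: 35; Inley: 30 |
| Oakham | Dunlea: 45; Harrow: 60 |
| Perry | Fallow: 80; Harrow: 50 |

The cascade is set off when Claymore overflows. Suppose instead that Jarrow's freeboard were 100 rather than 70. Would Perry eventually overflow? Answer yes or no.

With Jarrow's freeboard at 100:
Round 1 — Claymore overflows (initial).
  Dunlea: +55 → 55 < 60
  Kelston: +90 → 90 ≥ 50
  Perry: +95 → 95 ≥ 30
Round 2 — Kelston, Perry overflow.
  Fallow: +80+80 → 160 ≥ 40
  Harrow: +50 → 50 < 120
Round 3 — Fallow overflows.
  Marsh: +90 → 90 ≥ 40
Round 4 — Marsh overflows.
  Dunlea: +10 → 65 ≥ 60
  Newell: +10 → 10 < 90
  Oakham: +30 → 30 < 120
Round 5 — Dunlea overflows.
  Harrow: +20 → 70 < 120
  Jarrow: +40 → 40 < 100
  Newell: +60 → 70 < 90
  Oakham: +80 → 110 < 120
No further overflows.

yes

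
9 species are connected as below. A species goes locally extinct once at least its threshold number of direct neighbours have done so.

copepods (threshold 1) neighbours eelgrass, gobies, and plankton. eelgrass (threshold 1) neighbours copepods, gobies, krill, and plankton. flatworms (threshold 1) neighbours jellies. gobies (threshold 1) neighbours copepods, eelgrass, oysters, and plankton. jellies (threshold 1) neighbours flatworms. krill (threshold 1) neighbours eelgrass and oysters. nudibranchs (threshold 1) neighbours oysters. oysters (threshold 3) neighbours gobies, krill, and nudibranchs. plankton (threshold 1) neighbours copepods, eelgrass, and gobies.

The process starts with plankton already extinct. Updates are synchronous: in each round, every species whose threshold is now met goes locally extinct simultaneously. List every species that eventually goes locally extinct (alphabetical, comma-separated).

copepods, eelgrass, gobies, krill, plankton

Round 1 — plankton goes locally extinct (initial).
Round 2 — checking thresholds:
  copepods: 1 of 3 neighbours ≥ 1, goes locally extinct.
  eelgrass: 1 of 4 neighbours ≥ 1, goes locally extinct.
  gobies: 1 of 4 neighbours ≥ 1, goes locally extinct.
Round 3 — checking thresholds:
  krill: 1 of 2 neighbours ≥ 1, goes locally extinct.
  oysters: 1 of 3 neighbours < 3, not yet.
Round 4 — no new extinctions; cascade stops.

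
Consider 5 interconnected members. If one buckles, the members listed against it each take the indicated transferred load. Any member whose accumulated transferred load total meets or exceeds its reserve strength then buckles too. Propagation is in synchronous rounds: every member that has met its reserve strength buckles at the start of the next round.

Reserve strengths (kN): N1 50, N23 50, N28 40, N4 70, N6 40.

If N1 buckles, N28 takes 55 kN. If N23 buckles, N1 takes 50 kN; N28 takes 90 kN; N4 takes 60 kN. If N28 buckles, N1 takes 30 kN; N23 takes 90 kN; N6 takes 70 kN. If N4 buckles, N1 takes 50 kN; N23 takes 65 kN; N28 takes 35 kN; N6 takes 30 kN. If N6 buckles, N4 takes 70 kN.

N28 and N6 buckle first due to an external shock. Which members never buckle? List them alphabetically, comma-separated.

none

Round 1 — N28, N6 buckle (initial).
  N1: +30 → 30 < 50
  N23: +90 → 90 ≥ 50
  N4: +70 → 70 ≥ 70
Round 2 — N23, N4 buckle.
  N1: +50+50 → 130 ≥ 50
Round 3 — N1 buckles.
No further bucklings.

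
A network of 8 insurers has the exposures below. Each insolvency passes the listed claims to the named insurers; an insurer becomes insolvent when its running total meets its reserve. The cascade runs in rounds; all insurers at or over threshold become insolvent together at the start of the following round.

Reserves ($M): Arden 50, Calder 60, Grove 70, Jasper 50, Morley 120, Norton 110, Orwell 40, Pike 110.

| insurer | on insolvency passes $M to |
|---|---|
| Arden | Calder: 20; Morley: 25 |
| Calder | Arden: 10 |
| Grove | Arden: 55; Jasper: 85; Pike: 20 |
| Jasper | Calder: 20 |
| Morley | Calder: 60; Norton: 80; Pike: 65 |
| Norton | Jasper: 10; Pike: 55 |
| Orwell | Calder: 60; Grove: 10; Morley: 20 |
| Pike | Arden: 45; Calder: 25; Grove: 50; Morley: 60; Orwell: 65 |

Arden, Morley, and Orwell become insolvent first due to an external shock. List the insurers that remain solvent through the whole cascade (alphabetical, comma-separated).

Grove, Jasper, Norton, Pike

Round 1 — Arden, Morley, Orwell become insolvent (initial).
  Calder: +20+60+60 → 140 ≥ 60
  Grove: +10 → 10 < 70
  Norton: +80 → 80 < 110
  Pike: +65 → 65 < 110
Round 2 — Calder becomes insolvent.
No further insolvencies.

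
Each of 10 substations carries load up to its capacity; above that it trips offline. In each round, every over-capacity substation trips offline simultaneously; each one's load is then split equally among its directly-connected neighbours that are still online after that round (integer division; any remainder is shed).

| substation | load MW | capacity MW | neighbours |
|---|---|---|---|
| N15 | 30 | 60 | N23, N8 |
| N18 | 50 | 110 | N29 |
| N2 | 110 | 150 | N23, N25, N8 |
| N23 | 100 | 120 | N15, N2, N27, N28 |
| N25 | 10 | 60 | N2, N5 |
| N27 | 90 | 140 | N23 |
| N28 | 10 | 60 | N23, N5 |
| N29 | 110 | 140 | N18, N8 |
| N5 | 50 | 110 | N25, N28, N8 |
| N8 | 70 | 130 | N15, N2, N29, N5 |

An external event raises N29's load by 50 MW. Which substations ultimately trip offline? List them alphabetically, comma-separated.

N15, N18, N2, N23, N25, N27, N28, N29, N5, N8

Round 1 — N29 at 160 > 140. N29 trips offline.
  N29 sheds 160 MW to N18, N8: 80 each.
    N18: 50+80 = 130 > 110
    N8: 70+80 = 150 > 130
Round 2 — N18, N8 trip offline.
  N18 sheds 130 MW: no online neighbours, lost.
  N8 sheds 150 MW to N15, N2, N5: 50 each.
    N15: 30+50 = 80 > 60
    N2: 110+50 = 160 > 150
    N5: 50+50 = 100 ≤ 110
Round 3 — N15, N2 trip offline.
  N15 sheds 80 MW to N23: 80 each.
    N23: 100+80 = 180 > 120
  N2 sheds 160 MW to N23, N25: 80 each.
    N23: 180+80 = 260 > 120
    N25: 10+80 = 90 > 60
Round 4 — N23, N25 trip offline.
  N23 sheds 260 MW to N27, N28: 130 each.
    N27: 90+130 = 220 > 140
    N28: 10+130 = 140 > 60
  N25 sheds 90 MW to N5: 90 each.
    N5: 100+90 = 190 > 110
Round 5 — N27, N28, N5 trip offline.
  N27 sheds 220 MW: no online neighbours, lost.
  N28 sheds 140 MW: no online neighbours, lost.
  N5 sheds 190 MW: no online neighbours, lost.
No further trips.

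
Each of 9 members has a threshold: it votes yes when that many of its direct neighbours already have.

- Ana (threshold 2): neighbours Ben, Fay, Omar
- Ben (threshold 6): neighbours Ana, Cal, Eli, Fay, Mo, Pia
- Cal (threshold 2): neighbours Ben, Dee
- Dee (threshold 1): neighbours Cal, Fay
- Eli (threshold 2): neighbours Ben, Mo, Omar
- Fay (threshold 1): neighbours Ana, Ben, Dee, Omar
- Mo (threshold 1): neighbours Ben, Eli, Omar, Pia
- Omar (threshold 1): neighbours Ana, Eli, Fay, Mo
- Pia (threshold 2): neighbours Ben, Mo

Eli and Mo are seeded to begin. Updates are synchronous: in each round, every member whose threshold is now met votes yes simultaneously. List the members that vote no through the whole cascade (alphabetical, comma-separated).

Ben, Cal, Pia

Round 1 — Eli, Mo vote yes (initial).
Round 2 — checking thresholds:
  Ben: 2 of 6 neighbours < 6, holds.
  Omar: 2 of 4 neighbours ≥ 1, votes yes.
  Pia: 1 of 2 neighbours < 2, holds.
Round 3 — checking thresholds:
  Ana: 1 of 3 neighbours < 2, holds.
  Ben: 2 of 6 neighbours < 6, holds.
  Fay: 1 of 4 neighbours ≥ 1, votes yes.
  Pia: 1 of 2 neighbours < 2, holds.
Round 4 — checking thresholds:
  Ana: 2 of 3 neighbours ≥ 2, votes yes.
  Ben: 3 of 6 neighbours < 6, holds.
  Dee: 1 of 2 neighbours ≥ 1, votes yes.
  Pia: 1 of 2 neighbours < 2, holds.
Round 5 — no new yes votes; cascade stops.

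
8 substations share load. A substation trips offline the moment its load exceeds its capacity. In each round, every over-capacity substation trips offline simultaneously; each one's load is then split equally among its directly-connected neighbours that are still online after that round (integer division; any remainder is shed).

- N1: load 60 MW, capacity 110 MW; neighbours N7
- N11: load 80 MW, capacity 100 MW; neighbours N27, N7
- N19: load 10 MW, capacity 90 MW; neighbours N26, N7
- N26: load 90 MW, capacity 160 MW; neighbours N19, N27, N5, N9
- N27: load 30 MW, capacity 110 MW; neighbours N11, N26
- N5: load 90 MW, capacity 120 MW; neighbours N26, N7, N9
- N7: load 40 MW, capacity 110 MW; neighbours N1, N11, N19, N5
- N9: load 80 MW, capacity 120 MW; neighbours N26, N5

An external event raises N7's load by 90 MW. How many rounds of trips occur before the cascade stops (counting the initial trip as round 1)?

5

Round 1 — N7 at 130 > 110. N7 trips offline.
  N7 sheds 130 MW to N1, N11, N19, N5: 32 each (2 lost).
    N1: 60+32 = 92 ≤ 110
    N11: 80+32 = 112 > 100
    N19: 10+32 = 42 ≤ 90
    N5: 90+32 = 122 > 120
Round 2 — N11, N5 trip offline.
  N11 sheds 112 MW to N27: 112 each.
    N27: 30+112 = 142 > 110
  N5 sheds 122 MW to N26, N9: 61 each.
    N26: 90+61 = 151 ≤ 160
    N9: 80+61 = 141 > 120
Round 3 — N27, N9 trip offline.
  N27 sheds 142 MW to N26: 142 each.
    N26: 151+142 = 293 > 160
  N9 sheds 141 MW to N26: 141 each.
    N26: 293+141 = 434 > 160
Round 4 — N26 trips offline.
  N26 sheds 434 MW to N19: 434 each.
    N19: 42+434 = 476 > 90
Round 5 — N19 trips offline.
  N19 sheds 476 MW: no online neighbours, lost.
No further trips.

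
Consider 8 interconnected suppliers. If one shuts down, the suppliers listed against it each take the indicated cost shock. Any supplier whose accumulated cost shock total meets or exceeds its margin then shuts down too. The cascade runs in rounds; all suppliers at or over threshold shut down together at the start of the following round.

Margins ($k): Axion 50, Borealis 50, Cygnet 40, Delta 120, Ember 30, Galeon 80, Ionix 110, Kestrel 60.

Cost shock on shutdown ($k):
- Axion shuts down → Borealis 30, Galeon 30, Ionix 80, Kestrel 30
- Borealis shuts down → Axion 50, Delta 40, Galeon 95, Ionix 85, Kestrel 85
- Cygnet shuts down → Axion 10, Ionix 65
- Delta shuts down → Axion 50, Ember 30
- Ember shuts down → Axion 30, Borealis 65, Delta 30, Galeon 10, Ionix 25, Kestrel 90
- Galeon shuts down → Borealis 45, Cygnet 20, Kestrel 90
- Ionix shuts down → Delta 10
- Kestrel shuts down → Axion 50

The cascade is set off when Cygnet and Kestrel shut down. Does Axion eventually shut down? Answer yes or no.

Round 1 — Cygnet, Kestrel shut down (initial).
  Axion: +10+50 → 60 ≥ 50
  Ionix: +65 → 65 < 110
Round 2 — Axion shuts down.
  Borealis: +30 → 30 < 50
  Galeon: +30 → 30 < 80
  Ionix: +80 → 145 ≥ 110
Round 3 — Ionix shuts down.
  Delta: +10 → 10 < 120
No further shutdowns.

yes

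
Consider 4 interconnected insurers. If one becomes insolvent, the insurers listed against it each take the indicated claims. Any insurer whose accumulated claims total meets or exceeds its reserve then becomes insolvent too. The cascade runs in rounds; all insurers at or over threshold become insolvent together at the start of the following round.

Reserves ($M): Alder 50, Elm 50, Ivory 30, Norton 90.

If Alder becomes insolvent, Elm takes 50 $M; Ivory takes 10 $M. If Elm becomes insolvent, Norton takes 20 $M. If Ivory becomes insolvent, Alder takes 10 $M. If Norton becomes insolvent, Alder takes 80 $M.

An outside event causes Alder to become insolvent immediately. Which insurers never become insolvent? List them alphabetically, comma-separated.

Ivory, Norton

Round 1 — Alder becomes insolvent (initial).
  Elm: +50 → 50 ≥ 50
  Ivory: +10 → 10 < 30
Round 2 — Elm becomes insolvent.
  Norton: +20 → 20 < 90
No further insolvencies.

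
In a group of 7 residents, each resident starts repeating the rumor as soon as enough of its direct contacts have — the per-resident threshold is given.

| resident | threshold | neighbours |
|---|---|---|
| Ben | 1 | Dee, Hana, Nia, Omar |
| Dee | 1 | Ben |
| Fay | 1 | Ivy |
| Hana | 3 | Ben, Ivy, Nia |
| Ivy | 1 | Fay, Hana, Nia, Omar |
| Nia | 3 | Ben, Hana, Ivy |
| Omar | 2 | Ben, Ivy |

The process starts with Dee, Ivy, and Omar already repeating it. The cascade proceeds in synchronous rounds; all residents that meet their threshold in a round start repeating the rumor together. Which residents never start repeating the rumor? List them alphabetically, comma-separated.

Hana, Nia

Round 1 — Dee, Ivy, Omar start repeating the rumor (initial).
Round 2 — checking thresholds:
  Ben: 2 of 4 neighbours ≥ 1, starts repeating the rumor.
  Fay: 1 of 1 neighbours ≥ 1, starts repeating the rumor.
  Hana: 1 of 3 neighbours < 3, below threshold.
  Nia: 1 of 3 neighbours < 3, below threshold.
Round 3 — no new spreads; cascade stops.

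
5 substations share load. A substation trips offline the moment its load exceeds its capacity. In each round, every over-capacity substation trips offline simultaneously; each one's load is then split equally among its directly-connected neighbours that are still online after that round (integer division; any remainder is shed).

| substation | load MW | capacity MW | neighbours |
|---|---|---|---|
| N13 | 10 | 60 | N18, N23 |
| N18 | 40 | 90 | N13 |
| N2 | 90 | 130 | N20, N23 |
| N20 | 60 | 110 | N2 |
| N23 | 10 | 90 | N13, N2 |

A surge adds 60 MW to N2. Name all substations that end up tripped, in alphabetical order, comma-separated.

Round 1 — N2 at 150 > 130. N2 trips offline.
  N2 sheds 150 MW to N20, N23: 75 each.
    N20: 60+75 = 135 > 110
    N23: 10+75 = 85 ≤ 90
Round 2 — N20 trips offline.
  N20 sheds 135 MW: no online neighbours, lost.
No further trips.

N2, N20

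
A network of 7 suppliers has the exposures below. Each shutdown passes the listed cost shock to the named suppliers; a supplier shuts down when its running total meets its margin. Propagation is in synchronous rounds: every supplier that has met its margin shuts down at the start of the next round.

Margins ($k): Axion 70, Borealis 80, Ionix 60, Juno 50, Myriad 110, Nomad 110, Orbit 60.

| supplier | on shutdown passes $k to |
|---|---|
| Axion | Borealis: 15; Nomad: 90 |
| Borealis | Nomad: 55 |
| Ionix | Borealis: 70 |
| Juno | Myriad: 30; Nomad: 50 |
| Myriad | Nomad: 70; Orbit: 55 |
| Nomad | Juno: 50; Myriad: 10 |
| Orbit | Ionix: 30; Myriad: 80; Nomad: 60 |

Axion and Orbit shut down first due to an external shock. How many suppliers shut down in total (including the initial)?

5

Round 1 — Axion, Orbit shut down (initial).
  Borealis: +15 → 15 < 80
  Ionix: +30 → 30 < 60
  Myriad: +80 → 80 < 110
  Nomad: +90+60 → 150 ≥ 110
Round 2 — Nomad shuts down.
  Juno: +50 → 50 ≥ 50
  Myriad: +10 → 90 < 110
Round 3 — Juno shuts down.
  Myriad: +30 → 120 ≥ 110
Round 4 — Myriad shuts down.
No further shutdowns.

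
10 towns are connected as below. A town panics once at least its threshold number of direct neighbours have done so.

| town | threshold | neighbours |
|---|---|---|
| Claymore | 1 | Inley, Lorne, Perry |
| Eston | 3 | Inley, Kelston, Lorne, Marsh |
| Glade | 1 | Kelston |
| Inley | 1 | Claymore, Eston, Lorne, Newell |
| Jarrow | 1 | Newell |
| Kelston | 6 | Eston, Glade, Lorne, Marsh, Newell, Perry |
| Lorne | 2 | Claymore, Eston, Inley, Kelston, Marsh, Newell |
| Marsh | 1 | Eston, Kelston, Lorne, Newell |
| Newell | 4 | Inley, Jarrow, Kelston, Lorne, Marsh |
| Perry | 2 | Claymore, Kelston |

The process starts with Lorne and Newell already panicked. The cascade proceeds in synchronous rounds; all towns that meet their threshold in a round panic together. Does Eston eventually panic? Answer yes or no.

Round 1 — Lorne, Newell panic (initial).
Round 2 — checking thresholds:
  Claymore: 1 of 3 neighbours ≥ 1, panics.
  Eston: 1 of 4 neighbours < 3, holds.
  Inley: 2 of 4 neighbours ≥ 1, panics.
  Jarrow: 1 of 1 neighbours ≥ 1, panics.
  Kelston: 2 of 6 neighbours < 6, holds.
  Marsh: 2 of 4 neighbours ≥ 1, panics.
Round 3 — checking thresholds:
  Eston: 3 of 4 neighbours ≥ 3, panics.
  Kelston: 3 of 6 neighbours < 6, holds.
  Perry: 1 of 2 neighbours < 2, holds.
Round 4 — no new panics; cascade stops.

yes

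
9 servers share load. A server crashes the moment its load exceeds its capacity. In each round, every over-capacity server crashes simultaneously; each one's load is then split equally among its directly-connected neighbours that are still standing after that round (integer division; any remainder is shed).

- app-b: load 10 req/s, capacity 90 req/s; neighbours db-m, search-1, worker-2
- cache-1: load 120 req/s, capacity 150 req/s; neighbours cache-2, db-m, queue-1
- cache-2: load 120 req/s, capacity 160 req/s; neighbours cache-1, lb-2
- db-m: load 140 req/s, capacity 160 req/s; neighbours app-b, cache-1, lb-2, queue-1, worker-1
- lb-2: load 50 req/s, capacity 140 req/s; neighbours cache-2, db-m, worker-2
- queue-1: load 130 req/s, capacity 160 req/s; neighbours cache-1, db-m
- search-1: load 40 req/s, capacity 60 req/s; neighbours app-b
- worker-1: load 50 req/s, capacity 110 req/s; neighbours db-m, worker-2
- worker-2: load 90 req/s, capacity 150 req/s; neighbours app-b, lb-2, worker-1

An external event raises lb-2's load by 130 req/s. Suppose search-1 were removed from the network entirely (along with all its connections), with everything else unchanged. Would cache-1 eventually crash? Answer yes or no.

yes

With search-1 removed:
Round 1 — lb-2 at 180 > 140. lb-2 crashes.
  lb-2 sheds 180 req/s to cache-2, db-m, worker-2: 60 each.
    cache-2: 120+60 = 180 > 160
    db-m: 140+60 = 200 > 160
    worker-2: 90+60 = 150 ≤ 150
Round 2 — cache-2, db-m crash.
  cache-2 sheds 180 req/s to cache-1: 180 each.
    cache-1: 120+180 = 300 > 150
  db-m sheds 200 req/s to app-b, cache-1, queue-1, worker-1: 50 each.
    app-b: 10+50 = 60 ≤ 90
    cache-1: 300+50 = 350 > 150
    queue-1: 130+50 = 180 > 160
    worker-1: 50+50 = 100 ≤ 110
Round 3 — cache-1, queue-1 crash.
  cache-1 sheds 350 req/s: no online neighbours, lost.
  queue-1 sheds 180 req/s: no online neighbours, lost.
No further crashes.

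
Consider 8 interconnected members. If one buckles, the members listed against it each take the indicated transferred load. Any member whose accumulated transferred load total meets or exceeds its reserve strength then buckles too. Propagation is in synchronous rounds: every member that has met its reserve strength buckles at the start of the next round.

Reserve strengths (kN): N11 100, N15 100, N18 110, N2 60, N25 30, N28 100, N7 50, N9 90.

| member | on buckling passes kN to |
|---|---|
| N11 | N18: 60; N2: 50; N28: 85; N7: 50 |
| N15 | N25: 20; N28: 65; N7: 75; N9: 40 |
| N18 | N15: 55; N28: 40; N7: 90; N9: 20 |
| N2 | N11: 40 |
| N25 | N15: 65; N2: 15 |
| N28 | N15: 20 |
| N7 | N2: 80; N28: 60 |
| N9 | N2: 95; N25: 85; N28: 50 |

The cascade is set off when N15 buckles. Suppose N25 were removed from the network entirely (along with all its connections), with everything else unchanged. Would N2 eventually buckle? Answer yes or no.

yes

With N25 removed:
Round 1 — N15 buckles (initial).
  N28: +65 → 65 < 100
  N7: +75 → 75 ≥ 50
  N9: +40 → 40 < 90
Round 2 — N7 buckles.
  N2: +80 → 80 ≥ 60
  N28: +60 → 125 ≥ 100
Round 3 — N2, N28 buckle.
  N11: +40 → 40 < 100
No further bucklings.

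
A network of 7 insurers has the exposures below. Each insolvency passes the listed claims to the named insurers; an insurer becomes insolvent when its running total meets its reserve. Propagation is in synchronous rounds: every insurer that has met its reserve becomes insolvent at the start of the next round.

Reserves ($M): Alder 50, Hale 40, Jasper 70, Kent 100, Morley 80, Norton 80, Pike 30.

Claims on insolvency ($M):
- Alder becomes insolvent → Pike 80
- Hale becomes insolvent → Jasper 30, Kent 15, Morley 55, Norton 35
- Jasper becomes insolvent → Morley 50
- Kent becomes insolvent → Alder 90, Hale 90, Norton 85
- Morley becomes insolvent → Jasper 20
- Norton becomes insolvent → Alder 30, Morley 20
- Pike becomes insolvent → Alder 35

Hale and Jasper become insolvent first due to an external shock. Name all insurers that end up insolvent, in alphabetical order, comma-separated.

Round 1 — Hale, Jasper become insolvent (initial).
  Kent: +15 → 15 < 100
  Morley: +55+50 → 105 ≥ 80
  Norton: +35 → 35 < 80
Round 2 — Morley becomes insolvent.
No further insolvencies.

Hale, Jasper, Morley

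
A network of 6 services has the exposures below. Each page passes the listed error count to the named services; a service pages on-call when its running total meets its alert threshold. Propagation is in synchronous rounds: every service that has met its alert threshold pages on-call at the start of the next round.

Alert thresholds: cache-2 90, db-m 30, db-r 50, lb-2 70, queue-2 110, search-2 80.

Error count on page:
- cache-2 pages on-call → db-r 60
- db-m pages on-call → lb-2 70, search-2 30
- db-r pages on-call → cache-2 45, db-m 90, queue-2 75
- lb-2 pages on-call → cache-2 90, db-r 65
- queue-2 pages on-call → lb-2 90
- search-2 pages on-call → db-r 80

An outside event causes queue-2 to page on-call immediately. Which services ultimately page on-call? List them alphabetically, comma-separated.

cache-2, db-m, db-r, lb-2, queue-2

Round 1 — queue-2 pages on-call (initial).
  lb-2: +90 → 90 ≥ 70
Round 2 — lb-2 pages on-call.
  cache-2: +90 → 90 ≥ 90
  db-r: +65 → 65 ≥ 50
Round 3 — cache-2, db-r page on-call.
  db-m: +90 → 90 ≥ 30
Round 4 — db-m pages on-call.
  search-2: +30 → 30 < 80
No further pages.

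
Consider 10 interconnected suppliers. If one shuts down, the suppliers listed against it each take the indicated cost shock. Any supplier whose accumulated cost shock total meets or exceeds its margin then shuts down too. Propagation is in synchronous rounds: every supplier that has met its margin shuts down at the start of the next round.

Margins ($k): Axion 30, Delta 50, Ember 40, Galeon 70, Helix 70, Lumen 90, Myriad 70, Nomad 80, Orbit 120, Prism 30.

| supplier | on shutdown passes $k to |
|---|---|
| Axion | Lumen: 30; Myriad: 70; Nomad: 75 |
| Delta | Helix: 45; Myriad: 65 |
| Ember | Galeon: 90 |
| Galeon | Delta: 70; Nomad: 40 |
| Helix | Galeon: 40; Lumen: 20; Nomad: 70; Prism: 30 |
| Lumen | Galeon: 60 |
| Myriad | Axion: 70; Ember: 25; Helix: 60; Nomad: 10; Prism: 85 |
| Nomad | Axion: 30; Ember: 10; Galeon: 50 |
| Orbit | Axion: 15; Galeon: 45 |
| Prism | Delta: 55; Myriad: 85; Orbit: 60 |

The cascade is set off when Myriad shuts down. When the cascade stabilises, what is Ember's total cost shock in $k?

Round 1 — Myriad shuts down (initial).
  Axion: +70 → 70 ≥ 30
  Ember: +25 → 25 < 40
  Helix: +60 → 60 < 70
  Nomad: +10 → 10 < 80
  Prism: +85 → 85 ≥ 30
Round 2 — Axion, Prism shut down.
  Delta: +55 → 55 ≥ 50
  Lumen: +30 → 30 < 90
  Nomad: +75 → 85 ≥ 80
  Orbit: +60 → 60 < 120
Round 3 — Delta, Nomad shut down.
  Ember: +10 → 35 < 40
  Galeon: +50 → 50 < 70
  Helix: +45 → 105 ≥ 70
Round 4 — Helix shuts down.
  Galeon: +40 → 90 ≥ 70
  Lumen: +20 → 50 < 90
Round 5 — Galeon shuts down.
No further shutdowns.

35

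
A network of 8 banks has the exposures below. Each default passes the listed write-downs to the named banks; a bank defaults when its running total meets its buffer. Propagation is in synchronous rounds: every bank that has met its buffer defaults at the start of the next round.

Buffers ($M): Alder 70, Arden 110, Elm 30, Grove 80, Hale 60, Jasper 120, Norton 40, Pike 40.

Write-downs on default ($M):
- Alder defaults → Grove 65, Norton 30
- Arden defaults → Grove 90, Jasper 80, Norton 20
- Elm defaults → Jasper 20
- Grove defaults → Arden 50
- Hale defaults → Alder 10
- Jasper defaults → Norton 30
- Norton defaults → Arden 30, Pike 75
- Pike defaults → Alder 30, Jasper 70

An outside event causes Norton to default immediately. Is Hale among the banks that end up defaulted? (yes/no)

no

Round 1 — Norton defaults (initial).
  Arden: +30 → 30 < 110
  Pike: +75 → 75 ≥ 40
Round 2 — Pike defaults.
  Alder: +30 → 30 < 70
  Jasper: +70 → 70 < 120
No further defaults.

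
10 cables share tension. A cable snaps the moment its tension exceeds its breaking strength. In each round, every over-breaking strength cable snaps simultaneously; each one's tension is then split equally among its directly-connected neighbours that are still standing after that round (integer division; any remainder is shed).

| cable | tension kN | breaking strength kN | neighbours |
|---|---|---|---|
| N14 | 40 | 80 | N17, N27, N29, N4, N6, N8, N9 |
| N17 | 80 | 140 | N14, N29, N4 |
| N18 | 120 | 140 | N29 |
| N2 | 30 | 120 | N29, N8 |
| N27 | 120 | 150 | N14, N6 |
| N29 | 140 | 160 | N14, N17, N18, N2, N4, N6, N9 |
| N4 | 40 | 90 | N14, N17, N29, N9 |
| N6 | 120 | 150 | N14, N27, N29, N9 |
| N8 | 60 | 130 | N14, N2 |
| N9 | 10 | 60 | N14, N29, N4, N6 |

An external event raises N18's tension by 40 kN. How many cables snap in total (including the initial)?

8

Round 1 — N18 at 160 > 140. N18 snaps.
  N18 sheds 160 kN to N29: 160 each.
    N29: 140+160 = 300 > 160
Round 2 — N29 snaps.
  N29 sheds 300 kN to N14, N17, N2, N4, N6, N9: 50 each.
    N14: 40+50 = 90 > 80
    N17: 80+50 = 130 ≤ 140
    N2: 30+50 = 80 ≤ 120
    N4: 40+50 = 90 ≤ 90
    N6: 120+50 = 170 > 150
    N9: 10+50 = 60 ≤ 60
Round 3 — N14, N6 snap.
  N14 sheds 90 kN to N17, N27, N4, N8, N9: 18 each.
    N17: 130+18 = 148 > 140
    N27: 120+18 = 138 ≤ 150
    N4: 90+18 = 108 > 90
    N8: 60+18 = 78 ≤ 130
    N9: 60+18 = 78 > 60
  N6 sheds 170 kN to N27, N9: 85 each.
    N27: 138+85 = 223 > 150
    N9: 78+85 = 163 > 60
Round 4 — N17, N27, N4, N9 snap.
  N17 sheds 148 kN: no online neighbours, lost.
  N27 sheds 223 kN: no online neighbours, lost.
  N4 sheds 108 kN: no online neighbours, lost.
  N9 sheds 163 kN: no online neighbours, lost.
No further breaks.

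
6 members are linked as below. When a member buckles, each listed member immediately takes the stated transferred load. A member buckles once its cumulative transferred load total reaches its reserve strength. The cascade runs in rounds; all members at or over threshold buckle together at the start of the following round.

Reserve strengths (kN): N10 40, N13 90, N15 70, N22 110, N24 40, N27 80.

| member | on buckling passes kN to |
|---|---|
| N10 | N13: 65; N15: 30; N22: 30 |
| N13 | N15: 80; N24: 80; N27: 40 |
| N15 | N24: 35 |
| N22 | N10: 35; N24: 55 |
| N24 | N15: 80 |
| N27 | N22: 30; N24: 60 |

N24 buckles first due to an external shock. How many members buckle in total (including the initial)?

2

Round 1 — N24 buckles (initial).
  N15: +80 → 80 ≥ 70
Round 2 — N15 buckles.
No further bucklings.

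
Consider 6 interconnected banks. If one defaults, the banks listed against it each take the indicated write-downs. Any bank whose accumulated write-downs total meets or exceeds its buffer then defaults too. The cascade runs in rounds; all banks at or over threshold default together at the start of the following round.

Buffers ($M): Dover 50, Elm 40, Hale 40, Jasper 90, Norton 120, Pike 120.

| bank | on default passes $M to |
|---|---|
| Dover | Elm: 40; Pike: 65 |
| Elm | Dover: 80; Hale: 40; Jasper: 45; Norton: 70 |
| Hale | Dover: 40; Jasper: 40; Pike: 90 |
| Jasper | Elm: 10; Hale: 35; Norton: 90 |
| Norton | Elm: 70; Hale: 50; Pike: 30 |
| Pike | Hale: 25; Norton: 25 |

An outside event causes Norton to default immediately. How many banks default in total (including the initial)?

Round 1 — Norton defaults (initial).
  Elm: +70 → 70 ≥ 40
  Hale: +50 → 50 ≥ 40
  Pike: +30 → 30 < 120
Round 2 — Elm, Hale default.
  Dover: +80+40 → 120 ≥ 50
  Jasper: +45+40 → 85 < 90
  Pike: +90 → 120 ≥ 120
Round 3 — Dover, Pike default.
No further defaults.

5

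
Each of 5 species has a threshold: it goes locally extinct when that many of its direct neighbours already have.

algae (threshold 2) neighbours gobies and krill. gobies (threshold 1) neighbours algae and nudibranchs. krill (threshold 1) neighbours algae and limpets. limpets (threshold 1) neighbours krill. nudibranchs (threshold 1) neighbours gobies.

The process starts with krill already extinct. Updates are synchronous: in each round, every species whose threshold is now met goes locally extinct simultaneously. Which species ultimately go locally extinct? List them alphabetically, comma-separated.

Round 1 — krill goes locally extinct (initial).
Round 2 — checking thresholds:
  algae: 1 of 2 neighbours < 2, holds.
  limpets: 1 of 1 neighbours ≥ 1, goes locally extinct.
Round 3 — no new extinctions; cascade stops.

krill, limpets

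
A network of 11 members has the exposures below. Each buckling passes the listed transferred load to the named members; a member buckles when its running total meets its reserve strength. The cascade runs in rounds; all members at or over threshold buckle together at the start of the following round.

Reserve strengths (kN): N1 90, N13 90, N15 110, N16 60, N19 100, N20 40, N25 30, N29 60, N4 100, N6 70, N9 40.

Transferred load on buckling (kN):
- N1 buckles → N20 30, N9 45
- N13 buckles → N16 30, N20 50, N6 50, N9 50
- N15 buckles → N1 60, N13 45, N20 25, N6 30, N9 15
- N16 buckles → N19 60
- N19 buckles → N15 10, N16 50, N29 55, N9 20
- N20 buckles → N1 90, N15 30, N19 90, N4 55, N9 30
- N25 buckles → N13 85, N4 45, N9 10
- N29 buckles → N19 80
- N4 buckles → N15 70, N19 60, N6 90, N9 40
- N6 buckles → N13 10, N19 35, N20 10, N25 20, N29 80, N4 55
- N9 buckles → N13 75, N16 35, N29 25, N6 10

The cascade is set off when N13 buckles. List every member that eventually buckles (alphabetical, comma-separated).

Round 1 — N13 buckles (initial).
  N16: +30 → 30 < 60
  N20: +50 → 50 ≥ 40
  N6: +50 → 50 < 70
  N9: +50 → 50 ≥ 40
Round 2 — N20, N9 buckle.
  N1: +90 → 90 ≥ 90
  N15: +30 → 30 < 110
  N16: +35 → 65 ≥ 60
  N19: +90 → 90 < 100
  N29: +25 → 25 < 60
  N4: +55 → 55 < 100
  N6: +10 → 60 < 70
Round 3 — N1, N16 buckle.
  N19: +60 → 150 ≥ 100
Round 4 — N19 buckles.
  N15: +10 → 40 < 110
  N29: +55 → 80 ≥ 60
Round 5 — N29 buckles.
No further bucklings.

N1, N13, N16, N19, N20, N29, N9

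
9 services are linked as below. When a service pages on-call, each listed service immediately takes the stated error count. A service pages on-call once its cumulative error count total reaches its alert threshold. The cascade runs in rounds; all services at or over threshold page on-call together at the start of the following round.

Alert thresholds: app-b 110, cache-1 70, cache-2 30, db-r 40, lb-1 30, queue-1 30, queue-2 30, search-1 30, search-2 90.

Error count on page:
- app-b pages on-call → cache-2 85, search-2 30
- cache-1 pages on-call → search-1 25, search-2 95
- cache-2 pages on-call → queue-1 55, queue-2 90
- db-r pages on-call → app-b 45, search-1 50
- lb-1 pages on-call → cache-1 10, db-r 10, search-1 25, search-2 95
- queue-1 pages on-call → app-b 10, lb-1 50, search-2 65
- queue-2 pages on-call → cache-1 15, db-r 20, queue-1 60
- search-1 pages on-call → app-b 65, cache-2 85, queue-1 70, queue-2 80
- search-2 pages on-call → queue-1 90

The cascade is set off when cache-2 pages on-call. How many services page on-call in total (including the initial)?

Round 1 — cache-2 pages on-call (initial).
  queue-1: +55 → 55 ≥ 30
  queue-2: +90 → 90 ≥ 30
Round 2 — queue-1, queue-2 page on-call.
  app-b: +10 → 10 < 110
  cache-1: +15 → 15 < 70
  db-r: +20 → 20 < 40
  lb-1: +50 → 50 ≥ 30
  search-2: +65 → 65 < 90
Round 3 — lb-1 pages on-call.
  cache-1: +10 → 25 < 70
  db-r: +10 → 30 < 40
  search-1: +25 → 25 < 30
  search-2: +95 → 160 ≥ 90
Round 4 — search-2 pages on-call.
No further pages.

5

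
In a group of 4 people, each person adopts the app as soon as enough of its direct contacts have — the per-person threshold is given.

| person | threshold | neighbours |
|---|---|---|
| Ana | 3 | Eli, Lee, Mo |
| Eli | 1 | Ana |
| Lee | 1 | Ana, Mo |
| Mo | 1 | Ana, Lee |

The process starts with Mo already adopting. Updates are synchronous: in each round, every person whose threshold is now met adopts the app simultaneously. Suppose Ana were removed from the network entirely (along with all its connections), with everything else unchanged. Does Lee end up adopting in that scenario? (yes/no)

yes

With Ana removed:
Round 1 — Mo adopts the app (initial).
Round 2 — checking thresholds:
  Lee: 1 of 1 neighbours ≥ 1, adopts the app.
Round 3 — no new adoptions; cascade stops.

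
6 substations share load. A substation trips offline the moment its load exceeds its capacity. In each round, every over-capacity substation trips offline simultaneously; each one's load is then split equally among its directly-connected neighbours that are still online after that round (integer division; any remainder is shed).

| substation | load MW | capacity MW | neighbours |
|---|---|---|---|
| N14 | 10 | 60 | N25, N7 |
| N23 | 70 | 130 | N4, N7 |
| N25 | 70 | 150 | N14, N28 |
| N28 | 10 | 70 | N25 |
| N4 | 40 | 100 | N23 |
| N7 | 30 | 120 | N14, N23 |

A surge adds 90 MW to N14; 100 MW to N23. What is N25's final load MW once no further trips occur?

Round 1 — N14 at 100 > 60; N23 at 170 > 130. N14, N23 trip offline.
  N14 sheds 100 MW to N25, N7: 50 each.
    N25: 70+50 = 120 ≤ 150
    N7: 30+50 = 80 ≤ 120
  N23 sheds 170 MW to N4, N7: 85 each.
    N4: 40+85 = 125 > 100
    N7: 80+85 = 165 > 120
Round 2 — N4, N7 trip offline.
  N4 sheds 125 MW: no online neighbours, lost.
  N7 sheds 165 MW: no online neighbours, lost.
No further trips.

120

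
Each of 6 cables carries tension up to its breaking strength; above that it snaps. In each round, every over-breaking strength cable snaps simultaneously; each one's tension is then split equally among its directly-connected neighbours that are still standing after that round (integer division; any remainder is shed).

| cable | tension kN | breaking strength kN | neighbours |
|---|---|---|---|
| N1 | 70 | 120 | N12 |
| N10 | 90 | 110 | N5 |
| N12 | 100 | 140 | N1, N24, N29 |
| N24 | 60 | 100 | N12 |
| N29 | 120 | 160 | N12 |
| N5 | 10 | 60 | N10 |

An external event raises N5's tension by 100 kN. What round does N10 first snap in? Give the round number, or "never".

Round 1 — N5 at 110 > 60. N5 snaps.
  N5 sheds 110 kN to N10: 110 each.
    N10: 90+110 = 200 > 110
Round 2 — N10 snaps.
  N10 sheds 200 kN: no online neighbours, lost.
No further breaks.

2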